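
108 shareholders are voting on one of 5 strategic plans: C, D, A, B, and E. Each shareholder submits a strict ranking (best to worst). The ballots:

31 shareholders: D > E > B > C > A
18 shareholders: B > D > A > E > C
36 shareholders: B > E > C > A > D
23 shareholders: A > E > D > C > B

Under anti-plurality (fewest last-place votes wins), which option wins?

E

Last-place votes: C 18, D 36, A 31, B 23, E 0.
E is ranked last by the fewest voters, so E wins.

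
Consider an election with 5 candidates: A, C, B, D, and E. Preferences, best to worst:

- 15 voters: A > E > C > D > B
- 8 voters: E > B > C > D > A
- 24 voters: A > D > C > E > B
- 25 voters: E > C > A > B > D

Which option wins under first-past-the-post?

A

First-place votes: A 39, C 0, B 0, D 0, E 33.
A has the most first-place votes.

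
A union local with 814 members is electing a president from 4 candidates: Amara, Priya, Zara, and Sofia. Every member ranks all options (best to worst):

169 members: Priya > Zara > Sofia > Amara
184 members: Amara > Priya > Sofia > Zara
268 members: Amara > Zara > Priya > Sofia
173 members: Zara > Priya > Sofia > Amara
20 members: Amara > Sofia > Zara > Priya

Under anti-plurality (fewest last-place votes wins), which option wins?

Last-place votes: Amara 342, Priya 20, Zara 184, Sofia 268.
Priya is ranked last by the fewest voters, so Priya wins.

Priya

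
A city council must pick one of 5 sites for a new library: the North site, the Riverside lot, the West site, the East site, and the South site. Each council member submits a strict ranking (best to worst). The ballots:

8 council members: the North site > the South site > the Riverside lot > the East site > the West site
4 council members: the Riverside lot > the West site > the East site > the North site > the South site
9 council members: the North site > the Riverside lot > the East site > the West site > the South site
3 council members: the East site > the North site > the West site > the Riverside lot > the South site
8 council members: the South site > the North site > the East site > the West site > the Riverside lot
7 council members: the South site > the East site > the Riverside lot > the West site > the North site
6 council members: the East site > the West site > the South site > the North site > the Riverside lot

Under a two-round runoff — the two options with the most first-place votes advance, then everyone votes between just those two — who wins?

Round 1 first-place votes: the North site 17, the Riverside lot 4, the West site 0, the East site 9, the South site 15.
the North site and the South site advance.
Runoff: the North site is preferred to the South site by 24 voters; the South site by 21.
the North site wins the runoff.

the North site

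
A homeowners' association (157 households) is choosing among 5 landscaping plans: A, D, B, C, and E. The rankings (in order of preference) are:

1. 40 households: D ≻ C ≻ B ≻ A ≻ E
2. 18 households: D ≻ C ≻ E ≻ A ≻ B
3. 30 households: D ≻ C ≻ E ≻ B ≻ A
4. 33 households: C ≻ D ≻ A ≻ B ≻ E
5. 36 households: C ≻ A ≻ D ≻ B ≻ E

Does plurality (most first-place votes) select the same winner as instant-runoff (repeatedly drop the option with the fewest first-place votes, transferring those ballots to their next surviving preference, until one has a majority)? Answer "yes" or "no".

yes

Plurality — first-place votes: A 0, D 88, B 0, C 69, E 0. Winner: D.
Instant-runoff — R1 A 0, D 88, B 0, C 69, E 0 (D winner). Winner: D.
The two methods agree.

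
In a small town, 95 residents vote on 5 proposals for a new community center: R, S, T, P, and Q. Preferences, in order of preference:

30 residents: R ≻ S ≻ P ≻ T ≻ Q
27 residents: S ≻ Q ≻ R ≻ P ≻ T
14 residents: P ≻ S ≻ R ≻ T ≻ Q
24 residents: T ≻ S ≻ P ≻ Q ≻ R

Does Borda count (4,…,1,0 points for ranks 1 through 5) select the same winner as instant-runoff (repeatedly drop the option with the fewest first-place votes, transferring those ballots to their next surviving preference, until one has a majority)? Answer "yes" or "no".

Borda — scores: R 202, S 312, T 140, P 191, Q 105. Winner: S.
Instant-runoff — R1 R 30, S 27, T 24, P 14, Q 0 (Q out); R2 R 30, S 27, T 24, P 14 (P out); R3 R 30, S 41, T 24 (T out); R4 R 30, S 65 (S winner). Winner: S.
The two methods agree.

yes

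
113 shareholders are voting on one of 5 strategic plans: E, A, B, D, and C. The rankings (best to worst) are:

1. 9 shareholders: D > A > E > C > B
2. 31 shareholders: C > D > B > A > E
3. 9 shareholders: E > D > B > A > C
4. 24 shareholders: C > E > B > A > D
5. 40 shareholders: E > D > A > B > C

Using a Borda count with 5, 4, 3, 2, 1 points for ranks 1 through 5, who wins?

E

E: 9·3 + 31·1 + 9·5 + 24·4 + 40·5 = 399
A: 9·4 + 31·2 + 9·2 + 24·2 + 40·3 = 284
B: 9·1 + 31·3 + 9·3 + 24·3 + 40·2 = 281
D: 9·5 + 31·4 + 9·4 + 24·1 + 40·4 = 389
C: 9·2 + 31·5 + 9·1 + 24·5 + 40·1 = 342
E has the highest Borda score (399).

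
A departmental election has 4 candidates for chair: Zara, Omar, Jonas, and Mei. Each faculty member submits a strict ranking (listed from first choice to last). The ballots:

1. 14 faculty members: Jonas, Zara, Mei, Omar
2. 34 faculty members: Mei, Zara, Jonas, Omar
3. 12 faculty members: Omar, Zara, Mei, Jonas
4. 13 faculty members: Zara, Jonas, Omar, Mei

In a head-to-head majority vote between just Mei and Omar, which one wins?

Mei

Voters preferring Mei to Omar: 48; preferring Omar to Mei: 25.
Mei wins the head-to-head.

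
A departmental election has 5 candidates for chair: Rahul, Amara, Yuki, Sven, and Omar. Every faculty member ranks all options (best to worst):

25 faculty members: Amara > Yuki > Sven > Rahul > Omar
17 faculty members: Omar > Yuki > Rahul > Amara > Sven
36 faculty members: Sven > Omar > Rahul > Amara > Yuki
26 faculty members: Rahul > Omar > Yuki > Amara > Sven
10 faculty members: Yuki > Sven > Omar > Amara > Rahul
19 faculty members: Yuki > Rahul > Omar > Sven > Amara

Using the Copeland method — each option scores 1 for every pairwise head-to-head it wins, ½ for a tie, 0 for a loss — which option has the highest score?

Yuki

Rahul: beats Amara and Omar; loses to Yuki and Sven → score 2.
Amara: beats Sven; loses to Rahul, Yuki, and Omar → score 1.
Yuki: beats Rahul, Amara, and Sven; loses to Omar → score 3.
Sven: beats Rahul and Omar; loses to Amara and Yuki → score 2.
Omar: beats Amara and Yuki; loses to Rahul and Sven → score 2.
Yuki has the best pairwise record.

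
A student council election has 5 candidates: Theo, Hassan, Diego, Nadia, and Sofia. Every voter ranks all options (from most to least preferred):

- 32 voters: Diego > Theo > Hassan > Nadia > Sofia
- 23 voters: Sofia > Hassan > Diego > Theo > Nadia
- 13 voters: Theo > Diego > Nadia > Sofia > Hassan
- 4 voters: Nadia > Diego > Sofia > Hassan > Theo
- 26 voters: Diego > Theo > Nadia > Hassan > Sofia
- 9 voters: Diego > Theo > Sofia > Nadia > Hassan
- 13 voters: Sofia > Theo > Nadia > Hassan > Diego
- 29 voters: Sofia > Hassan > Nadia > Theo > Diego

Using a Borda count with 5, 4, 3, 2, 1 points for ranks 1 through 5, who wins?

Theo: 32·4 + 23·2 + 13·5 + 4·1 + 26·4 + 9·4 + 13·4 + 29·2 = 493
Hassan: 32·3 + 23·4 + 13·1 + 4·2 + 26·2 + 9·1 + 13·2 + 29·4 = 412
Diego: 32·5 + 23·3 + 13·4 + 4·4 + 26·5 + 9·5 + 13·1 + 29·1 = 514
Nadia: 32·2 + 23·1 + 13·3 + 4·5 + 26·3 + 9·2 + 13·3 + 29·3 = 368
Sofia: 32·1 + 23·5 + 13·2 + 4·3 + 26·1 + 9·3 + 13·5 + 29·5 = 448
Diego has the highest Borda score (514).

Diego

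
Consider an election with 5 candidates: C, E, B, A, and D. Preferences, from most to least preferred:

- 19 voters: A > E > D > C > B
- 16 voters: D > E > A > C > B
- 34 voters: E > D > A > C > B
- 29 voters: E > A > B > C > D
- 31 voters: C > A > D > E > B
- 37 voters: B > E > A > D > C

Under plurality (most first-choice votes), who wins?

E

First-place votes: C 31, E 63, B 37, A 19, D 16.
E has the most first-place votes.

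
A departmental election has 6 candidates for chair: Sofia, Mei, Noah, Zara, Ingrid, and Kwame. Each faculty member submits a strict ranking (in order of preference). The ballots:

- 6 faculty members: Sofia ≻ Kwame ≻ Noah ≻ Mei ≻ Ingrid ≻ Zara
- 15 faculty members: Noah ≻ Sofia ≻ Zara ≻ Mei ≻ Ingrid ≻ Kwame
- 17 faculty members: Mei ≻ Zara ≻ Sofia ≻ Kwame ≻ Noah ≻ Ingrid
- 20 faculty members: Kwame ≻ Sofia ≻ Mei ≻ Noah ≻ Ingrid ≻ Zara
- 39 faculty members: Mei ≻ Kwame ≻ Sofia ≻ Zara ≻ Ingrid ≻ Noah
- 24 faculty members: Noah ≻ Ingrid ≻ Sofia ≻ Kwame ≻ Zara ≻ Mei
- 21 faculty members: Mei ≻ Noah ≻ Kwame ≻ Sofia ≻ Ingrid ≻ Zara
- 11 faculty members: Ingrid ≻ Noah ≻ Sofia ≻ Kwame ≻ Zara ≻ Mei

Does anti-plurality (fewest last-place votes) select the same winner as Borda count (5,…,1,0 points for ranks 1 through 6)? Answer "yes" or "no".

Anti-plurality — last-place votes: Sofia 0, Mei 35, Noah 39, Zara 47, Ingrid 17, Kwame 15. Winner: Sofia.
Borda — scores: Sofia 485, Mei 487, Noah 398, Zara 226, Ingrid 252, Kwame 447. Winner: Mei.
The two methods disagree.

no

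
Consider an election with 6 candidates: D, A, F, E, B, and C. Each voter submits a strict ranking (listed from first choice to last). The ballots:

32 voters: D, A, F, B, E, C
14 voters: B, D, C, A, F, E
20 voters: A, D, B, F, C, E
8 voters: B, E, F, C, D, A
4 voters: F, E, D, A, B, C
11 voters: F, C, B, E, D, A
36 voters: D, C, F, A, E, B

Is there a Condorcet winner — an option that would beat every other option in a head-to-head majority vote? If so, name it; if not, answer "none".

D vs A: 105–20 for D.
D vs F: 102–23 for D.
D vs E: 102–23 for D.
D vs B: 92–33 for D.
D vs C: 106–19 for D.
D beats every other option head-to-head.

D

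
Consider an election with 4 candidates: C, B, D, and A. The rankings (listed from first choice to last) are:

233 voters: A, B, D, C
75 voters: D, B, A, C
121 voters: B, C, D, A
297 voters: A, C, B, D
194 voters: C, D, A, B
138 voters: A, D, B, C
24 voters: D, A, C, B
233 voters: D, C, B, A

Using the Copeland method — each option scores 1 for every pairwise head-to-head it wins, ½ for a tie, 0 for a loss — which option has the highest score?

A

C: beats B; loses to D and A → score 1.
B: loses to C, D, and A → score 0.
D: beats C and B; loses to A → score 2.
A: beats C, B, and D → score 3.
A has the best pairwise record.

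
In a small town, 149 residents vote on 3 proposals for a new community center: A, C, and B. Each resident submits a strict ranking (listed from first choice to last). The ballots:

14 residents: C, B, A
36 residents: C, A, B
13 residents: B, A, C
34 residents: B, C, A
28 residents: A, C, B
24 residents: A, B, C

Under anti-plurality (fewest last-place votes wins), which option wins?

Last-place votes: A 48, C 37, B 64.
C is ranked last by the fewest voters, so C wins.

C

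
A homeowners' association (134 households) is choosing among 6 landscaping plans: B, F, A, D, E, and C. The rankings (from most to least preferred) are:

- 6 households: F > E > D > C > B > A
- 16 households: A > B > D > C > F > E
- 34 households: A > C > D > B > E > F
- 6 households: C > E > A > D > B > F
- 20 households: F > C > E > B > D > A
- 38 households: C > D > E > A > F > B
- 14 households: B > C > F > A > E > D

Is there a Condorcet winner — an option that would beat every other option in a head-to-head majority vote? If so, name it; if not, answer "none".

C vs B: 104–30 for C.
C vs F: 108–26 for C.
C vs A: 84–50 for C.
C vs D: 112–22 for C.
C vs E: 128–6 for C.
C beats every other option head-to-head.

C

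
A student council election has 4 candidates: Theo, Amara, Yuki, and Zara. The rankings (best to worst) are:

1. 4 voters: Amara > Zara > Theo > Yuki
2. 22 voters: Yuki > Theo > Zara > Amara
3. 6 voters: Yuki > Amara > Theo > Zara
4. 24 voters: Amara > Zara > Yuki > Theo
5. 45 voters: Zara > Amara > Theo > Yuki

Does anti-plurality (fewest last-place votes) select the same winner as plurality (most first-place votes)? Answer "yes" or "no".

Anti-plurality — last-place votes: Theo 24, Amara 22, Yuki 49, Zara 6. Winner: Zara.
Plurality — first-place votes: Theo 0, Amara 28, Yuki 28, Zara 45. Winner: Zara.
The two methods agree.

yes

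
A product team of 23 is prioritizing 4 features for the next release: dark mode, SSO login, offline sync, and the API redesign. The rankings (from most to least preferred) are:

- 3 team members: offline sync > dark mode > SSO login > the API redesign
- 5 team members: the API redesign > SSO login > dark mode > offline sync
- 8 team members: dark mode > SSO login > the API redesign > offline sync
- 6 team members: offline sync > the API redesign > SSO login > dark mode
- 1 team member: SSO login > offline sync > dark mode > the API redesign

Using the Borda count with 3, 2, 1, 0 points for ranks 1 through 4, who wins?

SSO login

dark mode: 3·2 + 5·1 + 8·3 + 6·0 + 1·1 = 36
SSO login: 3·1 + 5·2 + 8·2 + 6·1 + 1·3 = 38
offline sync: 3·3 + 5·0 + 8·0 + 6·3 + 1·2 = 29
the API redesign: 3·0 + 5·3 + 8·1 + 6·2 + 1·0 = 35
SSO login has the highest Borda score (38).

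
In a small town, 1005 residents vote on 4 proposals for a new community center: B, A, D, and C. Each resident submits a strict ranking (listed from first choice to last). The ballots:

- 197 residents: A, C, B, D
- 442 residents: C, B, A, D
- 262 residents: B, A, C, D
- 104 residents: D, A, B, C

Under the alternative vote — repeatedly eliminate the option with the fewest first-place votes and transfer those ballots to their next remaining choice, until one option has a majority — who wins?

Round 1: B 262, A 197, D 104, C 442. Eliminate D.
Round 2: B 262, A 301, C 442. Eliminate B.
Round 3: A 563, C 442. A has a majority.

A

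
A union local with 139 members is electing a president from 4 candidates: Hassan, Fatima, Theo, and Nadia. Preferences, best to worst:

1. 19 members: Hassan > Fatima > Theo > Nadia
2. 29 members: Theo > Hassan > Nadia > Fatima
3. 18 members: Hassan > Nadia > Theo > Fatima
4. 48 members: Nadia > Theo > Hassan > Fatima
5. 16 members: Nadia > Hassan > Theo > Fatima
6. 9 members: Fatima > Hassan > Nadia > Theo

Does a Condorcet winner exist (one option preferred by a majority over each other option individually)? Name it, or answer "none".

none

Checking pairwise contests:
Theo beats Hassan 77–62.
Hassan beats Fatima 130–9.
Nadia beats Theo 91–48.
Hassan beats Nadia 75–64.
Every option loses at least one head-to-head, so there is no Condorcet winner.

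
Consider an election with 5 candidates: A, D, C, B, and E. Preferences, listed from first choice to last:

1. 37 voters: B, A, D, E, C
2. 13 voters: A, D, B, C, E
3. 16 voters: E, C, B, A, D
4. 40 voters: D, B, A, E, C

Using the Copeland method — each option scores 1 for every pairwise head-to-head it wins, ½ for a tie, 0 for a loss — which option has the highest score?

A: beats D, C, and E; loses to B → score 3.
D: beats C and E; ties B; loses to A → score 2.5.
C: loses to A, D, B, and E → score 0.
B: beats A, C, and E; ties D → score 3.5.
E: beats C; loses to A, D, and B → score 1.
B has the best pairwise record.

B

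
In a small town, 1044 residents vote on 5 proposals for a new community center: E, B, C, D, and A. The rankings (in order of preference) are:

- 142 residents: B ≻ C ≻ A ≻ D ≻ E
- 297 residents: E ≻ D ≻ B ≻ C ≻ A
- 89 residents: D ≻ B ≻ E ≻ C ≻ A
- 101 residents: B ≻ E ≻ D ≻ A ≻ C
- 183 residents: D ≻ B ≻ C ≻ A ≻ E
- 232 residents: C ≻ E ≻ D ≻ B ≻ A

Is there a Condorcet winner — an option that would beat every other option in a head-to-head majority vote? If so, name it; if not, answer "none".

none

Checking pairwise contests:
C beats E 557–487.
E beats B 529–515.
B beats C 812–232.
E beats D 630–414.
E beats A 719–325.
Every option loses at least one head-to-head, so there is no Condorcet winner.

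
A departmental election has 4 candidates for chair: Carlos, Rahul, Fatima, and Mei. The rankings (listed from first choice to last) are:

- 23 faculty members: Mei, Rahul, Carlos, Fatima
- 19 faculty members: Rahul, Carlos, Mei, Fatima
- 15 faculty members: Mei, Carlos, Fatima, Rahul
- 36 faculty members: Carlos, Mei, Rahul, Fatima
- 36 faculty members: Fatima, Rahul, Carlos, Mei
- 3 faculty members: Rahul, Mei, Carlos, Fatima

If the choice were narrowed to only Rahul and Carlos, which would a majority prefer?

Voters preferring Rahul to Carlos: 81; preferring Carlos to Rahul: 51.
Rahul wins the head-to-head.

Rahul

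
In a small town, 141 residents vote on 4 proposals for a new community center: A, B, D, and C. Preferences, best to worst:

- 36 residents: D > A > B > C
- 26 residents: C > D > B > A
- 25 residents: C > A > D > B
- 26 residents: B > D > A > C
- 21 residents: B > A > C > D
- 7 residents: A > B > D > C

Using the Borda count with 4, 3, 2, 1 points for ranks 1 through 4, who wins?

A: 36·3 + 26·1 + 25·3 + 26·2 + 21·3 + 7·4 = 352
B: 36·2 + 26·2 + 25·1 + 26·4 + 21·4 + 7·3 = 358
D: 36·4 + 26·3 + 25·2 + 26·3 + 21·1 + 7·2 = 385
C: 36·1 + 26·4 + 25·4 + 26·1 + 21·2 + 7·1 = 315
D has the highest Borda score (385).

D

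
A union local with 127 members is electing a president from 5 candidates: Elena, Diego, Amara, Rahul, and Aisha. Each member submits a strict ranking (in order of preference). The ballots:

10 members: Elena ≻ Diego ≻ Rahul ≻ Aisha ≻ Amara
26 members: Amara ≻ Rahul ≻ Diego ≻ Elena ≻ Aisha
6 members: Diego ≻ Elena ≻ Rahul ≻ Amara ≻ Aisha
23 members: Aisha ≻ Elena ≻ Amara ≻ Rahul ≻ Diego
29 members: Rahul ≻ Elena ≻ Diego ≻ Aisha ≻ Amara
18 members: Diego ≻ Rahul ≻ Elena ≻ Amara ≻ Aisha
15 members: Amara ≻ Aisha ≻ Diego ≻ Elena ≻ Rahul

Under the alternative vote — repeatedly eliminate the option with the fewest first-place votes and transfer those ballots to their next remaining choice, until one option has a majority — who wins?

Round 1: Elena 10, Diego 24, Amara 41, Rahul 29, Aisha 23. Eliminate Elena.
Round 2: Diego 34, Amara 41, Rahul 29, Aisha 23. Eliminate Aisha.
Round 3: Diego 34, Amara 64, Rahul 29. Amara has a majority.

Amara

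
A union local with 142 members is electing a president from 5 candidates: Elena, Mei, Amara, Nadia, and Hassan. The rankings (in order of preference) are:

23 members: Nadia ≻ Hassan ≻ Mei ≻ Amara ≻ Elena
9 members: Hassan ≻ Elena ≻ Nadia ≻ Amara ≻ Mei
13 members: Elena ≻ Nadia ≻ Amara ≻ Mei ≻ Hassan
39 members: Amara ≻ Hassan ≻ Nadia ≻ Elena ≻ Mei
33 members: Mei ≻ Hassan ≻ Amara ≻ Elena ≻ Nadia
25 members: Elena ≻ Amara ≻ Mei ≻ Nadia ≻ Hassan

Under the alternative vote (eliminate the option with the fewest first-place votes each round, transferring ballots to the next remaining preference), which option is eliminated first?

Hassan

Round 1: Elena 38, Mei 33, Amara 39, Nadia 23, Hassan 9. Eliminate Hassan.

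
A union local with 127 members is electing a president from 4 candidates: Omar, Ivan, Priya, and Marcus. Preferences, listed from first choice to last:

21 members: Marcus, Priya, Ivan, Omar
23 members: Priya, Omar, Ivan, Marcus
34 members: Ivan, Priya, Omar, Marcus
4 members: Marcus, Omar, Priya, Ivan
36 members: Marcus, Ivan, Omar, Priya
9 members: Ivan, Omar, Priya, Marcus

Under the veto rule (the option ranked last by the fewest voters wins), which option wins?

Last-place votes: Omar 21, Ivan 4, Priya 36, Marcus 66.
Ivan is ranked last by the fewest voters, so Ivan wins.

Ivan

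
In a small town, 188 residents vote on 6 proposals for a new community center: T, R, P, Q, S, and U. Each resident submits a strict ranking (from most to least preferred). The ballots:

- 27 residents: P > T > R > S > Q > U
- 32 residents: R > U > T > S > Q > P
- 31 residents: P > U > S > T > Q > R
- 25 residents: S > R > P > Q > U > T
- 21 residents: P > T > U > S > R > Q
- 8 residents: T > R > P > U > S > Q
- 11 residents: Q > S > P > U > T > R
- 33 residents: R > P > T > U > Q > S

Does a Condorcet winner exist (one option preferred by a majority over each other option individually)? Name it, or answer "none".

none

Checking pairwise contests:
P beats T 148–40.
T beats R 98–90.
R beats P 98–90.
T beats Q 152–36.
T beats S 121–67.
R beats U 125–63.
Every option loses at least one head-to-head, so there is no Condorcet winner.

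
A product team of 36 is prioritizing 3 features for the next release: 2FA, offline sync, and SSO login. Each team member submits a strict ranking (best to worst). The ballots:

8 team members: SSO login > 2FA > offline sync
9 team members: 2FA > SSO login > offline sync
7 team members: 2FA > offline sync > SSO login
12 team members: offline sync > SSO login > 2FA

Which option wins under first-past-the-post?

2FA

First-place votes: 2FA 16, offline sync 12, SSO login 8.
2FA has the most first-place votes.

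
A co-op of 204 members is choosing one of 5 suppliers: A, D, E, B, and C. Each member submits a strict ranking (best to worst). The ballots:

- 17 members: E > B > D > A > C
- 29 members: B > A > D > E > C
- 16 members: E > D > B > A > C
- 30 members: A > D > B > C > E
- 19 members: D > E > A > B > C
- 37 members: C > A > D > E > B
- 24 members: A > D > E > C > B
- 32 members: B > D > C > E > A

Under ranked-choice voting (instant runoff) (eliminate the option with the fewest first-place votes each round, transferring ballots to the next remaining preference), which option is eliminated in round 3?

E

Round 1: A 54, D 19, E 33, B 61, C 37. Eliminate D.
Round 2: A 54, E 52, B 61, C 37. Eliminate C.
Round 3: A 91, E 52, B 61. Eliminate E.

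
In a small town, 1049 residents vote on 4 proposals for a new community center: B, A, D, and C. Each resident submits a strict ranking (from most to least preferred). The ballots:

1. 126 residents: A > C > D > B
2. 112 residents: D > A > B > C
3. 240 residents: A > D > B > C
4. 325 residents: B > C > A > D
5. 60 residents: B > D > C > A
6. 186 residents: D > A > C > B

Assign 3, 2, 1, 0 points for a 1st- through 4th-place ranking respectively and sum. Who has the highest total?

B: 126·0 + 112·1 + 240·1 + 325·3 + 60·3 + 186·0 = 1507
A: 126·3 + 112·2 + 240·3 + 325·1 + 60·0 + 186·2 = 2019
D: 126·1 + 112·3 + 240·2 + 325·0 + 60·2 + 186·3 = 1620
C: 126·2 + 112·0 + 240·0 + 325·2 + 60·1 + 186·1 = 1148
A has the highest Borda score (2019).

A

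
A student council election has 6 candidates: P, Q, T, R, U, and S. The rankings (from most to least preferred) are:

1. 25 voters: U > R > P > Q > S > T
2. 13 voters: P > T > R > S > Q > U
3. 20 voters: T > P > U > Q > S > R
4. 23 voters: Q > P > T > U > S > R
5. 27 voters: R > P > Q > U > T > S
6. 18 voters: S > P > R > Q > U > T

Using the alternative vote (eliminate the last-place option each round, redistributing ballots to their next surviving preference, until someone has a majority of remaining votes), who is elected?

Round 1: P 13, Q 23, T 20, R 27, U 25, S 18. Eliminate P.
Round 2: Q 23, T 33, R 27, U 25, S 18. Eliminate S.
Round 3: Q 23, T 33, R 45, U 25. Eliminate Q.
Round 4: T 56, R 45, U 25. Eliminate U.
Round 5: T 56, R 70. R has a majority.

R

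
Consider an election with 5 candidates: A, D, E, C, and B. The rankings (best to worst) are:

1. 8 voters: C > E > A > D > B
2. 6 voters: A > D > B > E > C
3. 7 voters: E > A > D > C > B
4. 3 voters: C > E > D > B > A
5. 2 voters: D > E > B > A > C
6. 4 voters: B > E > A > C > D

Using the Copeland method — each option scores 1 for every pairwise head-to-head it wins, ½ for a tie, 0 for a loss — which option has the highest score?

E

A: beats D, C, and B; loses to E → score 3.
D: beats B; ties C; loses to A and E → score 1.5.
E: beats A, D, C, and B → score 4.
C: beats B; ties D; loses to A and E → score 1.5.
B: loses to A, D, E, and C → score 0.
E has the best pairwise record.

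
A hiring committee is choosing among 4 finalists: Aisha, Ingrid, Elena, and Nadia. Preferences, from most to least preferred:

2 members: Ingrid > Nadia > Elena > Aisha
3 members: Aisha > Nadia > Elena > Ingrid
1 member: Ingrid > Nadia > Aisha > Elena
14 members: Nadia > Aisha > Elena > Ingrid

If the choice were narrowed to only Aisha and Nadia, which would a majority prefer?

Voters preferring Aisha to Nadia: 3; preferring Nadia to Aisha: 17.
Nadia wins the head-to-head.

Nadia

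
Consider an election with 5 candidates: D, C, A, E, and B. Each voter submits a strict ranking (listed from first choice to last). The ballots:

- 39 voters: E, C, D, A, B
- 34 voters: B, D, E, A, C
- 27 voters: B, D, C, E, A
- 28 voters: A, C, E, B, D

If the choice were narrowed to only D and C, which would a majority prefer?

Voters preferring D to C: 61; preferring C to D: 67.
C wins the head-to-head.

C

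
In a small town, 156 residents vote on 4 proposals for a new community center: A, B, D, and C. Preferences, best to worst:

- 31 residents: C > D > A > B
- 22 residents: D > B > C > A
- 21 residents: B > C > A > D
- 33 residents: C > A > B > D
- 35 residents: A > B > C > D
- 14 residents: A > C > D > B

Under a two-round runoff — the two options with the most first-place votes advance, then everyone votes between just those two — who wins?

Round 1 first-place votes: A 49, B 21, D 22, C 64.
C and A advance.
Runoff: C is preferred to A by 107 voters; A by 49.
C wins the runoff.

C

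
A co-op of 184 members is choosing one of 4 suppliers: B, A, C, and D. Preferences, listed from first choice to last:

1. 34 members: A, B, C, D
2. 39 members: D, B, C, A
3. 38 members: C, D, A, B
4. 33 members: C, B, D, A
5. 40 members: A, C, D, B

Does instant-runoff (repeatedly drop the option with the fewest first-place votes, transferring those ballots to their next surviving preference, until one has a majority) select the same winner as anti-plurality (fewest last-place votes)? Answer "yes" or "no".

Instant-runoff — R1 B 0, A 74, C 71, D 39 (B out); R2 A 74, C 71, D 39 (D out); R3 A 74, C 110 (C winner). Winner: C.
Anti-plurality — last-place votes: B 78, A 72, C 0, D 34. Winner: C.
The two methods agree.

yes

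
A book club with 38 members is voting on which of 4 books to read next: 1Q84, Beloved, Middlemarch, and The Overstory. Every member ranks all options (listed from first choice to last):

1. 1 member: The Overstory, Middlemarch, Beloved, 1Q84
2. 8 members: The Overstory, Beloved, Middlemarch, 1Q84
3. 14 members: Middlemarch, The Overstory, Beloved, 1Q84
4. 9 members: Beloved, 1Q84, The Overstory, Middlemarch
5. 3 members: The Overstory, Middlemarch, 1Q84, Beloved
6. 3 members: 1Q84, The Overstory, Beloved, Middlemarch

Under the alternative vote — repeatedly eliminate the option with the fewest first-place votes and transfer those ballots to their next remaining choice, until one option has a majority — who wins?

The Overstory

Round 1: 1Q84 3, Beloved 9, Middlemarch 14, The Overstory 12. Eliminate 1Q84.
Round 2: Beloved 9, Middlemarch 14, The Overstory 15. Eliminate Beloved.
Round 3: Middlemarch 14, The Overstory 24. The Overstory has a majority.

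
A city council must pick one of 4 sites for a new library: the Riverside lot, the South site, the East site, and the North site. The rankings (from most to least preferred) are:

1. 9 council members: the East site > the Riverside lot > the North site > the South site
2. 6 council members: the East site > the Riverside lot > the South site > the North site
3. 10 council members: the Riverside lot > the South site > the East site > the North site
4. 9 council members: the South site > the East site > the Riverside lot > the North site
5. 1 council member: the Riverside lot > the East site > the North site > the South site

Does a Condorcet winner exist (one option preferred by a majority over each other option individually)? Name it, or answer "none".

none

Checking pairwise contests:
the East site beats the Riverside lot 24–11.
the Riverside lot beats the South site 26–9.
the South site beats the East site 19–16.
the Riverside lot beats the North site 35–0.
Every option loses at least one head-to-head, so there is no Condorcet winner.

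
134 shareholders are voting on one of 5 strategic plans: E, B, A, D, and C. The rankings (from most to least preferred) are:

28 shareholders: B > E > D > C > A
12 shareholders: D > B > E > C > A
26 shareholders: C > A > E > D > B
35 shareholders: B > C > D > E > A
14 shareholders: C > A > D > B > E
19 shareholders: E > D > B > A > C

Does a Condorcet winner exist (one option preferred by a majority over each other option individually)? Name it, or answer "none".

Checking pairwise contests:
B beats E 89–45.
D beats B 71–63.
E beats A 94–40.
E beats D 73–61.
B beats C 94–40.
Every option loses at least one head-to-head, so there is no Condorcet winner.

none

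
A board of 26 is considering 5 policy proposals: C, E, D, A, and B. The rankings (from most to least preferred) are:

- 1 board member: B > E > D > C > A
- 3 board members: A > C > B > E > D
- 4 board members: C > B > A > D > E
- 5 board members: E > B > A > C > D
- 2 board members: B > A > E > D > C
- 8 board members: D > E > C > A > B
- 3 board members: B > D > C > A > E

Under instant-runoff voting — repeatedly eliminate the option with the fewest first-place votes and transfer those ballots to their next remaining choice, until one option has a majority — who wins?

Round 1: C 4, E 5, D 8, A 3, B 6. Eliminate A.
Round 2: C 7, E 5, D 8, B 6. Eliminate E.
Round 3: C 7, D 8, B 11. Eliminate C.
Round 4: D 8, B 18. B has a majority.

B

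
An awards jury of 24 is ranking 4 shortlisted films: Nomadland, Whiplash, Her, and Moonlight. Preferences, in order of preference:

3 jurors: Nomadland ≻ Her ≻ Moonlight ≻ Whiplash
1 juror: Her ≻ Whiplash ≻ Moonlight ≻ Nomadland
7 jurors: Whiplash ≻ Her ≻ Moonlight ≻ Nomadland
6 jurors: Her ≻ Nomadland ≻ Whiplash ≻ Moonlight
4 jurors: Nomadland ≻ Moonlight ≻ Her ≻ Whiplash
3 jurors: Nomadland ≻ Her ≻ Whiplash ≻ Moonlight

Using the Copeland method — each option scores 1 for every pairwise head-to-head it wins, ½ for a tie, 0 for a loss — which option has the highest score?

Her

Nomadland: beats Whiplash and Moonlight; loses to Her → score 2.
Whiplash: beats Moonlight; loses to Nomadland and Her → score 1.
Her: beats Nomadland, Whiplash, and Moonlight → score 3.
Moonlight: loses to Nomadland, Whiplash, and Her → score 0.
Her has the best pairwise record.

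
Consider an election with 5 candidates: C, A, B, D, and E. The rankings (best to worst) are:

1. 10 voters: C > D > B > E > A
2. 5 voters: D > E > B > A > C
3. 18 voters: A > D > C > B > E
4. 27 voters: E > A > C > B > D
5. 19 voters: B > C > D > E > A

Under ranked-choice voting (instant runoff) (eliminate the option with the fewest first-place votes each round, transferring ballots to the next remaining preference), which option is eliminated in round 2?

Round 1: C 10, A 18, B 19, D 5, E 27. Eliminate D.
Round 2: C 10, A 18, B 19, E 32. Eliminate C.

C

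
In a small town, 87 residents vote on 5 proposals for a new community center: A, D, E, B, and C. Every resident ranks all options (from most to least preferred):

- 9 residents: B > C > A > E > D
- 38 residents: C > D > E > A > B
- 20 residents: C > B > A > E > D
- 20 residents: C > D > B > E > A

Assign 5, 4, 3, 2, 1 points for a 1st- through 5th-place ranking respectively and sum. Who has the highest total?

A: 9·3 + 38·2 + 20·3 + 20·1 = 183
D: 9·1 + 38·4 + 20·1 + 20·4 = 261
E: 9·2 + 38·3 + 20·2 + 20·2 = 212
B: 9·5 + 38·1 + 20·4 + 20·3 = 223
C: 9·4 + 38·5 + 20·5 + 20·5 = 426
C has the highest Borda score (426).

C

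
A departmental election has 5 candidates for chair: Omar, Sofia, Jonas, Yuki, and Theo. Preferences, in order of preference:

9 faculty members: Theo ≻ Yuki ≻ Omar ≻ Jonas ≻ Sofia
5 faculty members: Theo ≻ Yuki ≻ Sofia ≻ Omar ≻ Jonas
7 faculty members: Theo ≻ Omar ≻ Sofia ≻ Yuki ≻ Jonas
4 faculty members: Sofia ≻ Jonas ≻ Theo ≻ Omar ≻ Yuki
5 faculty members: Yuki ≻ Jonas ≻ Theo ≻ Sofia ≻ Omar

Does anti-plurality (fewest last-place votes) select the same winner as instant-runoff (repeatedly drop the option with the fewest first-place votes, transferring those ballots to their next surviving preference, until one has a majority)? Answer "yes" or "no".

yes

Anti-plurality — last-place votes: Omar 5, Sofia 9, Jonas 12, Yuki 4, Theo 0. Winner: Theo.
Instant-runoff — R1 Omar 0, Sofia 4, Jonas 0, Yuki 5, Theo 21 (Theo winner). Winner: Theo.
The two methods agree.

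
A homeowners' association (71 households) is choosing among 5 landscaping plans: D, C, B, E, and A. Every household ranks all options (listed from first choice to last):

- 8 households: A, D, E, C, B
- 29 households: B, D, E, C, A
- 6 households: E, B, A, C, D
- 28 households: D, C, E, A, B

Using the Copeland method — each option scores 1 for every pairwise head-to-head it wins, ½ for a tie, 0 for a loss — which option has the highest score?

D: beats C, B, E, and A → score 4.
C: beats B and A; loses to D and E → score 2.
B: loses to D, C, E, and A → score 0.
E: beats C, B, and A; loses to D → score 3.
A: beats B; loses to D, C, and E → score 1.
D has the best pairwise record.

D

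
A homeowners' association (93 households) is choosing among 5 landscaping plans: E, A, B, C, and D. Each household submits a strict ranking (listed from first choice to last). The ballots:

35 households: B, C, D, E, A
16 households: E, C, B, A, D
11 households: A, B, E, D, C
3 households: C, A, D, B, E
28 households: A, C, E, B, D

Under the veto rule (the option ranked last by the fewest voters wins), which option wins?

B

Last-place votes: E 3, A 35, B 0, C 11, D 44.
B is ranked last by the fewest voters, so B wins.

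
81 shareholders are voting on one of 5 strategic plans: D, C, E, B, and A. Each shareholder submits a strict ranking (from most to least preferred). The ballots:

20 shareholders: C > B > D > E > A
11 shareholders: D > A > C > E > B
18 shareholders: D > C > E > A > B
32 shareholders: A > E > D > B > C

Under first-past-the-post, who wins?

A

First-place votes: D 29, C 20, E 0, B 0, A 32.
A has the most first-place votes.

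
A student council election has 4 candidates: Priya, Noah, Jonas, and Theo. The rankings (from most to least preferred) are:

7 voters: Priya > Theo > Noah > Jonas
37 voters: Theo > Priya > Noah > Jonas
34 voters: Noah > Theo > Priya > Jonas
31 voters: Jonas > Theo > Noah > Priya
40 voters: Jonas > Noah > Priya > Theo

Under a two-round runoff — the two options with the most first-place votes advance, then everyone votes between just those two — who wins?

Round 1 first-place votes: Priya 7, Noah 34, Jonas 71, Theo 37.
Jonas and Theo advance.
Runoff: Jonas is preferred to Theo by 71 voters; Theo by 78.
Theo wins the runoff.

Theo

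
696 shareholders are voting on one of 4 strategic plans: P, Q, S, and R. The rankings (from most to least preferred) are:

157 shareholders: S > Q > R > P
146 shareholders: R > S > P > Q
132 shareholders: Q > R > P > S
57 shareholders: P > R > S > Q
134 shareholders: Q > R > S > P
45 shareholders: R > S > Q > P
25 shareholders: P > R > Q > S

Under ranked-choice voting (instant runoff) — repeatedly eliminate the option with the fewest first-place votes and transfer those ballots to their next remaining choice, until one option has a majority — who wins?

Round 1: P 82, Q 266, S 157, R 191. Eliminate P.
Round 2: Q 266, S 157, R 273. Eliminate S.
Round 3: Q 423, R 273. Q has a majority.

Q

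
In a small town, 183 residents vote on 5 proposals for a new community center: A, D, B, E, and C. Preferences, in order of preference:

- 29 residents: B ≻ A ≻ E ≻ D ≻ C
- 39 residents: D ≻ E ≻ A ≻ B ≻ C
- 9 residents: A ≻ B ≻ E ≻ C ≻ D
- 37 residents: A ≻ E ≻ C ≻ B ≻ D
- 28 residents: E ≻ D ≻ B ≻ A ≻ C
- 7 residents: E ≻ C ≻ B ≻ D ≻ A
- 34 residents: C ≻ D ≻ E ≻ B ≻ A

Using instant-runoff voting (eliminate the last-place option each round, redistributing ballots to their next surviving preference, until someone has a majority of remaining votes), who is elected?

D

Round 1: A 46, D 39, B 29, E 35, C 34. Eliminate B.
Round 2: A 75, D 39, E 35, C 34. Eliminate C.
Round 3: A 75, D 73, E 35. Eliminate E.
Round 4: A 75, D 108. D has a majority.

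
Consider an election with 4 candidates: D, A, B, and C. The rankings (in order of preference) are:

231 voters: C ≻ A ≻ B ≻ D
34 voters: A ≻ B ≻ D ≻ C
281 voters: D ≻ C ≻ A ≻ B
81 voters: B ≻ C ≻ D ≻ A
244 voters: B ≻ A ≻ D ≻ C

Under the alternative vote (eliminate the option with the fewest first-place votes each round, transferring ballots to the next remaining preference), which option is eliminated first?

A

Round 1: D 281, A 34, B 325, C 231. Eliminate A.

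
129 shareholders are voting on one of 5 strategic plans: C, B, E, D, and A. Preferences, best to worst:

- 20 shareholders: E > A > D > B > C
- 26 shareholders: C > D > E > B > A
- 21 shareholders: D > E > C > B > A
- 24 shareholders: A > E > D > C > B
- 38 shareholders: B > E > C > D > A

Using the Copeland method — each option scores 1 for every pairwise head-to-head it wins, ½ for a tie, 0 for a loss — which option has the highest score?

C: beats B and A; loses to E and D → score 2.
B: beats A; loses to C, E, and D → score 1.
E: beats C, B, D, and A → score 4.
D: beats C, B, and A; loses to E → score 3.
A: loses to C, B, E, and D → score 0.
E has the best pairwise record.

E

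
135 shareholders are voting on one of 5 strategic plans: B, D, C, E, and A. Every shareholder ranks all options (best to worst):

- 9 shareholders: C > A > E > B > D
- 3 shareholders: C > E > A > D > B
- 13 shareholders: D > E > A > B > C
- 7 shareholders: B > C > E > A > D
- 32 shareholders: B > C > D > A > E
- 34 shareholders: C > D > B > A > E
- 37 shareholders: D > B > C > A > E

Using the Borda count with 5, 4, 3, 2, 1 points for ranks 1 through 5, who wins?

C

B: 9·2 + 3·1 + 13·2 + 7·5 + 32·5 + 34·3 + 37·4 = 492
D: 9·1 + 3·2 + 13·5 + 7·1 + 32·3 + 34·4 + 37·5 = 504
C: 9·5 + 3·5 + 13·1 + 7·4 + 32·4 + 34·5 + 37·3 = 510
E: 9·3 + 3·4 + 13·4 + 7·3 + 32·1 + 34·1 + 37·1 = 215
A: 9·4 + 3·3 + 13·3 + 7·2 + 32·2 + 34·2 + 37·2 = 304
C has the highest Borda score (510).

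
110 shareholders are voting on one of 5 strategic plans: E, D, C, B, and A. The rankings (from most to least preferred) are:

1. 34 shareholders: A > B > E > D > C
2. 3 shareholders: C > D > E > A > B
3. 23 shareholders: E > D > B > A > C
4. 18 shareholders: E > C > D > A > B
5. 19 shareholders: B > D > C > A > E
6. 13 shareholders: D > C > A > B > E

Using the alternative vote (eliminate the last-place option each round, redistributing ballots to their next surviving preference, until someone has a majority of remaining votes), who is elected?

Round 1: E 41, D 13, C 3, B 19, A 34. Eliminate C.
Round 2: E 41, D 16, B 19, A 34. Eliminate D.
Round 3: E 44, B 19, A 47. Eliminate B.
Round 4: E 44, A 66. A has a majority.

A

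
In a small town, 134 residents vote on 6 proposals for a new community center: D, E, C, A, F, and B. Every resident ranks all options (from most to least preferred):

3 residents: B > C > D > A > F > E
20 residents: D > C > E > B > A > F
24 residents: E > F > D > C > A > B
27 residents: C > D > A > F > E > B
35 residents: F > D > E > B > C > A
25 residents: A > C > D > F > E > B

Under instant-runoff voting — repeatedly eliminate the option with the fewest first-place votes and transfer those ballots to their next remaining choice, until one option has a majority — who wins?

Round 1: D 20, E 24, C 27, A 25, F 35, B 3. Eliminate B.
Round 2: D 20, E 24, C 30, A 25, F 35. Eliminate D.
Round 3: E 24, C 50, A 25, F 35. Eliminate E.
Round 4: C 50, A 25, F 59. Eliminate A.
Round 5: C 75, F 59. C has a majority.

C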